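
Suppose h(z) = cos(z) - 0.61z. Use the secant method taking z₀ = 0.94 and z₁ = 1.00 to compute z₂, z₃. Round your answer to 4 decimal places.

h(0.94) = 0.016388, h(1.00) = -0.069698
z₂ = 1.000000 − (-0.069698)·(1.000000 − 0.940000) / (-0.069698 − 0.016388) = 1.000000 − (-0.004182)/(-0.086086) = 0.951422
h(0.951422) = 0.000158
z₃ = 0.951422 − 0.000158·(0.951422 − 1.000000) / (0.000158 − (-0.069698)) = 0.951422 − (-0.000008)/(0.069856) = 0.951532

0.9514, 0.9515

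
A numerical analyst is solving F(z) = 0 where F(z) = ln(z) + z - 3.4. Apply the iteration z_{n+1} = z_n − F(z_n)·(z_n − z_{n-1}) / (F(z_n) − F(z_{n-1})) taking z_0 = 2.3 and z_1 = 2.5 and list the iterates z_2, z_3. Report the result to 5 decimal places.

F(2.3) = -0.2670909, F(2.5) = 0.0162907
z_2 = 2.5000000 − 0.0162907·(2.5000000 − 2.3000000) / (0.0162907 − (-0.2670909)) = 2.5000000 − (0.0032581)/(0.2833816) = 2.4885026
F(2.4885026) = 0.0001838
z_3 = 2.4885026 − 0.0001838·(2.4885026 − 2.5000000) / (0.0001838 − 0.0162907) = 2.4885026 − (-0.0000021)/(-0.0161069) = 2.4883714

2.48850, 2.48837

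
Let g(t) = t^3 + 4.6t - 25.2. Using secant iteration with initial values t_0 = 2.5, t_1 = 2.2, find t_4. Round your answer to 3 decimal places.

2.415

g(2.5) = 1.92500, g(2.2) = -4.43200
t_2 = 2.20000 − (-4.43200)·(2.20000 − 2.50000) / (-4.43200 − 1.92500) = 2.20000 − (1.32960)/(-6.35700) = 2.40916
g(2.40916) = -0.13508
t_3 = 2.40916 − (-0.13508)·(2.40916 − 2.20000) / (-0.13508 − (-4.43200)) = 2.40916 − (-0.02825)/(4.29692) = 2.41573
g(2.41573) = 0.00996
t_4 = 2.41573 − 0.00996·(2.41573 − 2.40916) / (0.00996 − (-0.13508)) = 2.41573 − (0.00007)/(0.14504) = 2.41528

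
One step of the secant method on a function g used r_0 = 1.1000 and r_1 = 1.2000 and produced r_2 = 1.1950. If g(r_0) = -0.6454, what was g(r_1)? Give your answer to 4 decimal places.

0.0340

The secant line through (1.1000, -0.6454) and (1.2000, g(r_1)) crosses zero at r_2 = 1.1950.
So (1.1000, -0.6454), (1.2000, g(r_1)), (1.1950, 0) are collinear:
g(r_1) = -0.6454 · (1.2000 − 1.1950) / (1.1000 − 1.1950) = -0.6454 · (0.005000)/(-0.095000) = 0.033968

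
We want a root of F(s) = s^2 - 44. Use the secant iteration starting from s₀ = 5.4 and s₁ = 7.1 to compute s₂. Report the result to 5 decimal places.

F(5.4) = -14.8400000, F(7.1) = 6.4100000
s₂ = 7.1000000 − 6.4100000·(7.1000000 − 5.4000000) / (6.4100000 − (-14.8400000)) = 7.1000000 − (10.8970000)/(21.2500000) = 6.5872000

6.58720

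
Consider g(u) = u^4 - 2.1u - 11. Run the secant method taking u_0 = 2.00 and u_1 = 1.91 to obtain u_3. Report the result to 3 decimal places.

g(2.00) = 0.80000, g(1.91) = -1.70237
u_2 = 1.91000 − (-1.70237)·(1.91000 − 2.00000) / (-1.70237 − 0.80000) = 1.91000 − (0.15321)/(-2.50237) = 1.97123
g(1.97123) = -0.04063
u_3 = 1.97123 − (-0.04063)·(1.97123 − 1.91000) / (-0.04063 − (-1.70237)) = 1.97123 − (-0.00249)/(1.66174) = 1.97272

1.973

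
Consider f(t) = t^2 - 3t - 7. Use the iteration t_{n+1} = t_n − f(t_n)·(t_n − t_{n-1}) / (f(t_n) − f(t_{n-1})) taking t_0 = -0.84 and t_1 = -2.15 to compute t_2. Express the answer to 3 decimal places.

-1.470

f(-0.84) = -3.77440, f(-2.15) = 4.07250
t_2 = -2.15000 − 4.07250·(-2.15000 − (-0.84000)) / (4.07250 − (-3.77440)) = -2.15000 − (-5.33497)/(7.84690) = -1.47012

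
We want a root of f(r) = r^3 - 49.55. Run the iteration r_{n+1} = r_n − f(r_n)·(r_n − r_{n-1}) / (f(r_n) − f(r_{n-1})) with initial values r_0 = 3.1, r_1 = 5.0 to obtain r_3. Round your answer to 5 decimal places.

f(3.1) = -19.7590000, f(5.0) = 75.4500000
r_2 = 5.0000000 − 75.4500000·(5.0000000 − 3.1000000) / (75.4500000 − (-19.7590000)) = 5.0000000 − (143.3550000)/(95.2090000) = 3.4943125
f(3.4943125) = -6.8836757
r_3 = 3.4943125 − (-6.8836757)·(3.4943125 − 5.0000000) / (-6.8836757 − 75.4500000) = 3.4943125 − (10.3646644)/(-82.3336757) = 3.6201986

3.62020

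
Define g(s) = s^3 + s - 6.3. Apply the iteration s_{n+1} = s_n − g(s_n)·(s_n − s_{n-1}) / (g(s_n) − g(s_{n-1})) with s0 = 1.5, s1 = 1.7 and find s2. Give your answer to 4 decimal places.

g(1.5) = -1.425000, g(1.7) = 0.313000
s2 = 1.700000 − 0.313000·(1.700000 − 1.500000) / (0.313000 − (-1.425000)) = 1.700000 − (0.062600)/(1.738000) = 1.663982

1.6640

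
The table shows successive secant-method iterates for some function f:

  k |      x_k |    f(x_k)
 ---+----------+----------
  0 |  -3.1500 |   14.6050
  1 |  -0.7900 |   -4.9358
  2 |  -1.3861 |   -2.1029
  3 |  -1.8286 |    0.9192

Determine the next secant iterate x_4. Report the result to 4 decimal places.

x_4 = -1.8286 − 0.9192·(-1.8286 − (-1.3861)) / (0.9192 − (-2.1029))
   = -1.8286 − (-0.406746)/(3.022100) = -1.694009

-1.6940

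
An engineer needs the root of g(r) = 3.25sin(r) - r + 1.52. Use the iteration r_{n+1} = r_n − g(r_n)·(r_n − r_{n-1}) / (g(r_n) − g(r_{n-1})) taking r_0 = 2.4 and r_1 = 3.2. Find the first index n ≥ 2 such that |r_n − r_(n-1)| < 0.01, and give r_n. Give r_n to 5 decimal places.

g(2.4) = 1.3152553, g(3.2) = -1.8697160
r_2 = 3.2000000 − (-1.8697160)·(0.8000000)/(-3.1849713) = 2.7303654;  |Δ| = 0.4696346
g(2.7303654) = 0.0887720
r_3 = 2.7303654 − 0.0887720·(-0.4696346)/(1.9584880) = 2.7516524;  |Δ| = 0.0212870
g(2.7516524) = 0.0037803
r_4 = 2.7516524 − 0.0037803·(0.0212870)/(-0.0849917) = 2.7525992;  |Δ| = 0.0009468
|r_4 − r_3| = 0.0009468 < 0.01

n = 4, r_n = 2.75260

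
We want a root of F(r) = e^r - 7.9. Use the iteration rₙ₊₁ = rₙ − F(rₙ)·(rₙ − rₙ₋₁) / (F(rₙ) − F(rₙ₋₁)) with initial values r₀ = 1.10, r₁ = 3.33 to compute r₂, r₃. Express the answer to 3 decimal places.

F(1.10) = -4.89583, F(3.33) = 20.03834
r₂ = 3.33000 − 20.03834·(3.33000 − 1.10000) / (20.03834 − (-4.89583)) = 3.33000 − (44.68550)/(24.93418) = 1.53786
F(1.53786) = -3.24538
r₃ = 1.53786 − (-3.24538)·(1.53786 − 3.33000) / (-3.24538 − 20.03834) = 1.53786 − (5.81616)/(-23.28372) = 1.78766

1.538, 1.788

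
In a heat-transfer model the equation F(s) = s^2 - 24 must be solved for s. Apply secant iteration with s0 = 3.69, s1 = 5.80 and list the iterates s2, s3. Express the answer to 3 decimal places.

F(3.69) = -10.38390, F(5.80) = 9.64000
s2 = 5.80000 − 9.64000·(5.80000 − 3.69000) / (9.64000 − (-10.38390)) = 5.80000 − (20.34040)/(20.02390) = 4.78419
F(4.78419) = -1.11149
s3 = 4.78419 − (-1.11149)·(4.78419 − 5.80000) / (-1.11149 − 9.64000) = 4.78419 − (1.12906)/(-10.75149) = 4.88921

4.784, 4.889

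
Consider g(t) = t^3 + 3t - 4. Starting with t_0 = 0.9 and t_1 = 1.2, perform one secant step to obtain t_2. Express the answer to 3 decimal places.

g(0.9) = -0.57100, g(1.2) = 1.32800
t_2 = 1.20000 − 1.32800·(1.20000 − 0.90000) / (1.32800 − (-0.57100)) = 1.20000 − (0.39840)/(1.89900) = 0.99021

0.990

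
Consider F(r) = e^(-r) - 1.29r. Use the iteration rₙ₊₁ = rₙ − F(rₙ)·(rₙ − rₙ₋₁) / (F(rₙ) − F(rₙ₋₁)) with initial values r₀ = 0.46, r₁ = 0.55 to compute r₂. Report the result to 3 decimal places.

0.480

F(0.46) = 0.03788, F(0.55) = -0.13255
r₂ = 0.55000 − (-0.13255)·(0.55000 − 0.46000) / (-0.13255 − 0.03788) = 0.55000 − (-0.01193)/(-0.17043) = 0.48000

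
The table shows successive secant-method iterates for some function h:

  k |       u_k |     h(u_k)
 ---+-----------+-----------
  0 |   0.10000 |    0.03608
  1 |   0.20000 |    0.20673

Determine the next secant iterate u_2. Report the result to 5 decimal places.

u_2 = 0.20000 − 0.20673·(0.20000 − 0.10000) / (0.20673 − 0.03608)
   = 0.20000 − (0.0206730)/(0.1706500) = 0.0788573

0.07886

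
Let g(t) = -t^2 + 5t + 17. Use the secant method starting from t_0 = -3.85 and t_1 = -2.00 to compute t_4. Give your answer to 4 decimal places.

-2.3218

g(-3.85) = -17.072500, g(-2.00) = 3.000000
t_2 = -2.000000 − 3.000000·(-2.000000 − (-3.850000)) / (3.000000 − (-17.072500)) = -2.000000 − (5.550000)/(20.072500) = -2.276498
g(-2.276498) = 0.435070
t_3 = -2.276498 − 0.435070·(-2.276498 − (-2.000000)) / (0.435070 − 3.000000) = -2.276498 − (-0.120296)/(-2.564930) = -2.323398
g(-2.323398) = -0.015167
t_4 = -2.323398 − (-0.015167)·(-2.323398 − (-2.276498)) / (-0.015167 − 0.435070) = -2.323398 − (0.000711)/(-0.450237) = -2.321818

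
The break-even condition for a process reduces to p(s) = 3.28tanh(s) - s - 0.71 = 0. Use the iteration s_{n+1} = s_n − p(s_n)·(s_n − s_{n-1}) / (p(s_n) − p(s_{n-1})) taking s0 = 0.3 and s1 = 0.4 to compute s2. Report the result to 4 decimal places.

p(0.3) = -0.054495, p(0.4) = 0.136233
s2 = 0.400000 − 0.136233·(0.400000 − 0.300000) / (0.136233 − (-0.054495)) = 0.400000 − (0.013623)/(0.190727) = 0.328572

0.3286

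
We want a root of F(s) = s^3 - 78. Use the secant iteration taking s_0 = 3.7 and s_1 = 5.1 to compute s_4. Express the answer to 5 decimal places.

4.27312

F(3.7) = -27.3470000, F(5.1) = 54.6510000
s_2 = 5.1000000 − 54.6510000·(5.1000000 − 3.7000000) / (54.6510000 − (-27.3470000)) = 5.1000000 − (76.5114000)/(81.9980000) = 4.1669114
F(4.1669114) = -5.6492904
s_3 = 4.1669114 − (-5.6492904)·(4.1669114 − 5.1000000) / (-5.6492904 − 54.6510000) = 4.1669114 − (5.2712885)/(-60.3002904) = 4.2543287
F(4.2543287) = -0.9995753
s_4 = 4.2543287 − (-0.9995753)·(4.2543287 − 4.1669114) / (-0.9995753 − (-5.6492904)) = 4.2543287 − (-0.0873802)/(4.6497151) = 4.2731213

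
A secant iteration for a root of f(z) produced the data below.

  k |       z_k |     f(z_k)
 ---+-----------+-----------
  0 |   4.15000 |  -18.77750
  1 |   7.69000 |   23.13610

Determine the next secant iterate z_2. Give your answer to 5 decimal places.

5.73594

z_2 = 7.69000 − 23.13610·(7.69000 − 4.15000) / (23.13610 − (-18.77750))
   = 7.69000 − (81.9017940)/(41.9136000) = 5.7359375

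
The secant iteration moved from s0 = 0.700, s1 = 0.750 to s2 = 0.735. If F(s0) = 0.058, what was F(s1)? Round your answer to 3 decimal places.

The secant line through (0.700, 0.058) and (0.750, F(s1)) crosses zero at s2 = 0.735.
So (0.700, 0.058), (0.750, F(s1)), (0.735, 0) are collinear:
F(s1) = 0.058 · (0.750 − 0.735) / (0.700 − 0.735) = 0.058 · (0.01500)/(-0.03500) = -0.02486

-0.025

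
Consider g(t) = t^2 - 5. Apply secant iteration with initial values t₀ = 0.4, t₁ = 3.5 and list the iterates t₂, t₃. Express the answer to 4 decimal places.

1.6410, 2.0898

g(0.4) = -4.840000, g(3.5) = 7.250000
t₂ = 3.500000 − 7.250000·(3.500000 − 0.400000) / (7.250000 − (-4.840000)) = 3.500000 − (22.475000)/(12.090000) = 1.641026
g(1.641026) = -2.307035
t₃ = 1.641026 − (-2.307035)·(1.641026 − 3.500000) / (-2.307035 − 7.250000) = 1.641026 − (4.288719)/(-9.557035) = 2.089776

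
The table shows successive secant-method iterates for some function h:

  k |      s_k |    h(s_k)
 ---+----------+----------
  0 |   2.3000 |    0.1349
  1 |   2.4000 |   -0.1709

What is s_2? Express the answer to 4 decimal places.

s_2 = 2.4000 − (-0.1709)·(2.4000 − 2.3000) / (-0.1709 − 0.1349)
   = 2.4000 − (-0.017090)/(-0.305800) = 2.344114

2.3441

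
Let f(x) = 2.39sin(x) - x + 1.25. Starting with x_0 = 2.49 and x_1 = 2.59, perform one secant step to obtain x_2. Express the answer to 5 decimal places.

f(2.49) = 0.2094239, f(2.59) = -0.0875340
x_2 = 2.5900000 − (-0.0875340)·(2.5900000 − 2.4900000) / (-0.0875340 − 0.2094239) = 2.5900000 − (-0.0087534)/(-0.2969579) = 2.5605231

2.56052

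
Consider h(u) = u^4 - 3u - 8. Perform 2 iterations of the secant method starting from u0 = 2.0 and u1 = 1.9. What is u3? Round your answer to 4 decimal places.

h(2.0) = 2.000000, h(1.9) = -0.667900
u2 = 1.900000 − (-0.667900)·(1.900000 − 2.000000) / (-0.667900 − 2.000000) = 1.900000 − (0.066790)/(-2.667900) = 1.925035
h(1.925035) = -0.042458
u3 = 1.925035 − (-0.042458)·(1.925035 − 1.900000) / (-0.042458 − (-0.667900)) = 1.925035 − (-0.001063)/(0.625442) = 1.926734

1.9267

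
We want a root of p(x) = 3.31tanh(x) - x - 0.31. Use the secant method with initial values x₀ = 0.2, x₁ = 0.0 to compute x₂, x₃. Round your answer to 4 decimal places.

p(0.2) = 0.143312, p(0.0) = -0.310000
x₂ = 0.000000 − (-0.310000)·(0.000000 − 0.200000) / (-0.310000 − 0.143312) = 0.000000 − (0.062000)/(-0.453312) = 0.136771
p(0.136771) = 0.003139
x₃ = 0.136771 − 0.003139·(0.136771 − 0.000000) / (0.003139 − (-0.310000)) = 0.136771 − (0.000429)/(0.313139) = 0.135400

0.1368, 0.1354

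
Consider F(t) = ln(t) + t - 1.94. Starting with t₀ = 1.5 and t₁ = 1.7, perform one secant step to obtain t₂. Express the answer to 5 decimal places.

1.52124

F(1.5) = -0.0345349, F(1.7) = 0.2906283
t₂ = 1.7000000 − 0.2906283·(1.7000000 − 1.5000000) / (0.2906283 − (-0.0345349)) = 1.7000000 − (0.0581257)/(0.3251631) = 1.5212416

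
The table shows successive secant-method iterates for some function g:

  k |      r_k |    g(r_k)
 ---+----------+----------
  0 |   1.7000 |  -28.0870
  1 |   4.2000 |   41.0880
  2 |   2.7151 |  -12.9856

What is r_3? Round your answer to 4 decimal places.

3.0717

r_3 = 2.7151 − (-12.9856)·(2.7151 − 4.2000) / (-12.9856 − 41.0880)
   = 2.7151 − (19.282317)/(-54.073600) = 3.071694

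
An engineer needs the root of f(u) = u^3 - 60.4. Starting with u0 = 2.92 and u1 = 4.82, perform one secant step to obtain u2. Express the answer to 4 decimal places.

3.6946

f(2.92) = -35.502912, f(4.82) = 51.580168
u2 = 4.820000 − 51.580168·(4.820000 − 2.920000) / (51.580168 − (-35.502912)) = 4.820000 − (98.002319)/(87.083080) = 3.694611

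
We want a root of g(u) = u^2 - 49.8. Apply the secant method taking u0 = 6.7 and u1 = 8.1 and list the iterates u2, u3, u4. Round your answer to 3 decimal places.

g(6.7) = -4.91000, g(8.1) = 15.81000
u2 = 8.10000 − 15.81000·(8.10000 − 6.70000) / (15.81000 − (-4.91000)) = 8.10000 − (22.13400)/(20.72000) = 7.03176
g(7.03176) = -0.35440
u3 = 7.03176 − (-0.35440)·(7.03176 − 8.10000) / (-0.35440 − 15.81000) = 7.03176 − (0.37858)/(-16.16440) = 7.05518
g(7.05518) = -0.02447
u4 = 7.05518 − (-0.02447)·(7.05518 − 7.03176) / (-0.02447 − (-0.35440)) = 7.05518 − (-0.00057)/(0.32993) = 7.05691

7.032, 7.055, 7.057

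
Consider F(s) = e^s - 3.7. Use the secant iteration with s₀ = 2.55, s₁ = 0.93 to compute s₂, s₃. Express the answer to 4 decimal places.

1.1138, 1.3489

F(2.55) = 9.107104, F(0.93) = -1.165491
s₂ = 0.930000 − (-1.165491)·(0.930000 − 2.550000) / (-1.165491 − 9.107104) = 0.930000 − (1.888095)/(-10.272595) = 1.113799
F(1.113799) = -0.654091
s₃ = 1.113799 − (-0.654091)·(1.113799 − 0.930000) / (-0.654091 − (-1.165491)) = 1.113799 − (-0.120222)/(0.511399) = 1.348883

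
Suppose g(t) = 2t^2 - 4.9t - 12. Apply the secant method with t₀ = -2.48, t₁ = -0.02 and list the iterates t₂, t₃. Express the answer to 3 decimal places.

-1.222, -1.632

g(-2.48) = 12.45280, g(-0.02) = -11.90120
t₂ = -0.02000 − (-11.90120)·(-0.02000 − (-2.48000)) / (-11.90120 − 12.45280) = -0.02000 − (-29.27695)/(-24.35400) = -1.22214
g(-1.22214) = -3.02425
t₃ = -1.22214 − (-3.02425)·(-1.22214 − (-0.02000)) / (-3.02425 − (-11.90120)) = -1.22214 − (3.63557)/(8.87695) = -1.63169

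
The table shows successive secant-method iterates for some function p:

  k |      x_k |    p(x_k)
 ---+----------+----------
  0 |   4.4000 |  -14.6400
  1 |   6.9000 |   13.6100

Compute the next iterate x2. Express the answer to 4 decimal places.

5.6956

x2 = 6.9000 − 13.6100·(6.9000 − 4.4000) / (13.6100 − (-14.6400))
   = 6.9000 − (34.025000)/(28.250000) = 5.695575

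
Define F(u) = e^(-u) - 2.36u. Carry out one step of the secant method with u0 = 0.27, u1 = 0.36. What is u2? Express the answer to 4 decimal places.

0.3108

F(0.27) = 0.126179, F(0.36) = -0.151924
u2 = 0.360000 − (-0.151924)·(0.360000 − 0.270000) / (-0.151924 − 0.126179) = 0.360000 − (-0.013673)/(-0.278103) = 0.310834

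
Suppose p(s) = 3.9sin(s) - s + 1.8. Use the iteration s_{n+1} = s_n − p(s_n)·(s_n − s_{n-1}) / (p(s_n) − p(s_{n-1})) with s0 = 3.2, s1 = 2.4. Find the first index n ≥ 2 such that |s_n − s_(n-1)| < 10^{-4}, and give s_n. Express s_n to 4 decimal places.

n = 5, s_n = 2.8650

p(3.2) = -1.627659, p(2.4) = 2.034306
s2 = 2.400000 − 2.034306·(-0.800000)/(3.661966) = 2.844418;  |Δ| = 0.444418
p(2.844418) = 0.097577
s3 = 2.844418 − 0.097577·(0.444418)/(-1.936729) = 2.866809;  |Δ| = 0.022391
p(2.866809) = -0.008590
s4 = 2.866809 − (-0.008590)·(0.022391)/(-0.106167) = 2.864998;  |Δ| = 0.001812
p(2.864998) = 0.000020
s5 = 2.864998 − 0.000020·(-0.001812)/(0.008610) = 2.865002;  |Δ| = 0.000004
|s5 − s4| = 0.000004 < 10^{-4}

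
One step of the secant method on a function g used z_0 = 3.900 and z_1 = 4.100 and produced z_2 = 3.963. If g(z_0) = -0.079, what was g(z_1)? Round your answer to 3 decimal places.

The secant line through (3.900, -0.079) and (4.100, g(z_1)) crosses zero at z_2 = 3.963.
So (3.900, -0.079), (4.100, g(z_1)), (3.963, 0) are collinear:
g(z_1) = -0.079 · (4.100 − 3.963) / (3.900 − 3.963) = -0.079 · (0.13700)/(-0.06300) = 0.17179

0.172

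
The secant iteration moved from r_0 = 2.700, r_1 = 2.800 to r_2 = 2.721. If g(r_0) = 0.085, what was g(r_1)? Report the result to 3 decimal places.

-0.320

The secant line through (2.700, 0.085) and (2.800, g(r_1)) crosses zero at r_2 = 2.721.
So (2.700, 0.085), (2.800, g(r_1)), (2.721, 0) are collinear:
g(r_1) = 0.085 · (2.800 − 2.721) / (2.700 − 2.721) = 0.085 · (0.07900)/(-0.02100) = -0.31976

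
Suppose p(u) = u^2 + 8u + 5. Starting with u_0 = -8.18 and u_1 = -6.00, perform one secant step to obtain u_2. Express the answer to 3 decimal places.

-7.133

p(-8.18) = 6.47240, p(-6.00) = -7.00000
u_2 = -6.00000 − (-7.00000)·(-6.00000 − (-8.18000)) / (-7.00000 − 6.47240) = -6.00000 − (-15.26000)/(-13.47240) = -7.13269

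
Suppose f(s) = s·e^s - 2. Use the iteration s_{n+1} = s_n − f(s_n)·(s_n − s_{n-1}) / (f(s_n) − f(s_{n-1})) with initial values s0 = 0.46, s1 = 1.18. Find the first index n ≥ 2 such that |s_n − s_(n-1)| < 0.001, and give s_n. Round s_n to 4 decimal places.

n = 6, s_n = 0.8526

f(0.46) = -1.271326, f(1.18) = 1.840162
s2 = 1.180000 − 1.840162·(0.720000)/(3.111488) = 0.754186;  |Δ| = 0.425814
f(0.754186) = -0.396692
s3 = 0.754186 − (-0.396692)·(-0.425814)/(-2.236854) = 0.829701;  |Δ| = 0.075516
f(0.829701) = -0.097799
s4 = 0.829701 − (-0.097799)·(0.075516)/(0.298893) = 0.854410;  |Δ| = 0.024709
f(0.854410) = 0.007854
s5 = 0.854410 − 0.007854·(0.024709)/(0.105653) = 0.852573;  |Δ| = 0.001837
f(0.852573) = -0.000139
s6 = 0.852573 − (-0.000139)·(-0.001837)/(-0.007993) = 0.852605;  |Δ| = 0.000032
|s6 − s5| = 0.000032 < 0.001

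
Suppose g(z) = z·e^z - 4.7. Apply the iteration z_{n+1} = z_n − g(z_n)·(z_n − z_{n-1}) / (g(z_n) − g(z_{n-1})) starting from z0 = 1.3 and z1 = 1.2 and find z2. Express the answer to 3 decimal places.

g(1.3) = 0.07009, g(1.2) = -0.71586
z2 = 1.20000 − (-0.71586)·(1.20000 − 1.30000) / (-0.71586 − 0.07009) = 1.20000 − (0.07159)/(-0.78595) = 1.29108

1.291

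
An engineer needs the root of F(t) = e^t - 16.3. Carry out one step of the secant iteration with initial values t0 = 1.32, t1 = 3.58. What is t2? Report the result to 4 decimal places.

F(1.32) = -12.556579, F(3.58) = 19.573541
t2 = 3.580000 − 19.573541·(3.580000 − 1.320000) / (19.573541 − (-12.556579)) = 3.580000 − (44.236202)/(32.130119) = 2.203217

2.2032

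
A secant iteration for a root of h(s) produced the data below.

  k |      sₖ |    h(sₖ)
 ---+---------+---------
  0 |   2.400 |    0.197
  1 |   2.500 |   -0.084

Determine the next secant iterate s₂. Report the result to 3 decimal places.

2.470

s₂ = 2.500 − (-0.084)·(2.500 − 2.400) / (-0.084 − 0.197)
   = 2.500 − (-0.00840)/(-0.28100) = 2.47011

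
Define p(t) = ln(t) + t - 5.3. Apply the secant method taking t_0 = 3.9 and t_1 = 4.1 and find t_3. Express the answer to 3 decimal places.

p(3.9) = -0.03902, p(4.1) = 0.21099
t_2 = 4.10000 − 0.21099·(4.10000 − 3.90000) / (0.21099 − (-0.03902)) = 4.10000 − (0.04220)/(0.25001) = 3.93122
p(3.93122) = 0.00017
t_3 = 3.93122 − 0.00017·(3.93122 − 4.10000) / (0.00017 − 0.21099) = 3.93122 − (-0.00003)/(-0.21082) = 3.93108

3.931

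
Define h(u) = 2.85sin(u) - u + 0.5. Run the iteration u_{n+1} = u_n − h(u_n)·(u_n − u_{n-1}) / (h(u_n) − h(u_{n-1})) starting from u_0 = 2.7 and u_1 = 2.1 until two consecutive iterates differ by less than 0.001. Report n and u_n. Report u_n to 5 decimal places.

n = 5, u_n = 2.40806

h(2.7) = -0.9819673, h(2.1) = 0.8601467
u_2 = 2.1000000 − 0.8601467·(-0.6000000)/(1.8421140) = 2.3801607;  |Δ| = 0.2801607
h(2.3801607) = 0.0862214
u_3 = 2.3801607 − 0.0862214·(0.2801607)/(-0.7739253) = 2.4113729;  |Δ| = 0.0312121
h(2.4113729) = -0.0103277
u_4 = 2.4113729 − (-0.0103277)·(0.0312121)/(-0.0965491) = 2.4080342;  |Δ| = 0.0033387
h(2.4080342) = 0.0000896
u_5 = 2.4080342 − 0.0000896·(-0.0033387)/(0.0104172) = 2.4080629;  |Δ| = 0.0000287
|u_5 − u_4| = 0.0000287 < 0.001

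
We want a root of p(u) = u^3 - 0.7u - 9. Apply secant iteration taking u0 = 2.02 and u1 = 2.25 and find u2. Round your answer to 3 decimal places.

2.187

p(2.02) = -2.17159, p(2.25) = 0.81563
u2 = 2.25000 − 0.81563·(2.25000 − 2.02000) / (0.81563 − (-2.17159)) = 2.25000 − (0.18759)/(2.98722) = 2.18720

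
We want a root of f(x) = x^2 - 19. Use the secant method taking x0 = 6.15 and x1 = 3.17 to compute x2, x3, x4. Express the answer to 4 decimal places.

f(6.15) = 18.822500, f(3.17) = -8.951100
x2 = 3.170000 − (-8.951100)·(3.170000 − 6.150000) / (-8.951100 − 18.822500) = 3.170000 − (26.674278)/(-27.773600) = 4.130418
f(4.130418) = -1.939643
x3 = 4.130418 − (-1.939643)·(4.130418 − 3.170000) / (-1.939643 − (-8.951100)) = 4.130418 − (-1.862869)/(7.011457) = 4.396108
f(4.396108) = 0.325764
x4 = 4.396108 − 0.325764·(4.396108 − 4.130418) / (0.325764 − (-1.939643)) = 4.396108 − (0.086552)/(2.265407) = 4.357902

4.1304, 4.3961, 4.3579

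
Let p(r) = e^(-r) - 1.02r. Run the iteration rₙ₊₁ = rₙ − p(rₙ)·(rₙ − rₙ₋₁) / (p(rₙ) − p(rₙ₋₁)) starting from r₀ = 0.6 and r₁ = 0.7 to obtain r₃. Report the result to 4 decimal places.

p(0.6) = -0.063188, p(0.7) = -0.217415
r₂ = 0.700000 − (-0.217415)·(0.700000 − 0.600000) / (-0.217415 − (-0.063188)) = 0.700000 − (-0.021741)/(-0.154226) = 0.559029
p(0.559029) = 0.001555
r₃ = 0.559029 − 0.001555·(0.559029 − 0.700000) / (0.001555 − (-0.217415)) = 0.559029 − (-0.000219)/(0.218969) = 0.560030

0.5600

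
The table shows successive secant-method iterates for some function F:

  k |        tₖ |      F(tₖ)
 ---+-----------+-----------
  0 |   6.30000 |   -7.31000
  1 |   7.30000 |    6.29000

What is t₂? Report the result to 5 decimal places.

6.83750

t₂ = 7.30000 − 6.29000·(7.30000 − 6.30000) / (6.29000 − (-7.31000))
   = 7.30000 − (6.2900000)/(13.6000000) = 6.8375000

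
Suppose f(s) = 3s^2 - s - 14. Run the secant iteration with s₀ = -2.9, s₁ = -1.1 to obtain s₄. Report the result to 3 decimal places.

-1.998

f(-2.9) = 14.13000, f(-1.1) = -9.27000
s₂ = -1.10000 − (-9.27000)·(-1.10000 − (-2.90000)) / (-9.27000 − 14.13000) = -1.10000 − (-16.68600)/(-23.40000) = -1.81308
f(-1.81308) = -2.32518
s₃ = -1.81308 − (-2.32518)·(-1.81308 − (-1.10000)) / (-2.32518 − (-9.27000)) = -1.81308 − (1.65803)/(6.94482) = -2.05182
f(-2.05182) = 0.68172
s₄ = -2.05182 − 0.68172·(-2.05182 − (-1.81308)) / (0.68172 − (-2.32518)) = -2.05182 − (-0.16276)/(3.00690) = -1.99769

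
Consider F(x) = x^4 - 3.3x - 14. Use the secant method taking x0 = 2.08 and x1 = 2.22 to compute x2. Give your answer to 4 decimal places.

F(2.08) = -2.146263, F(2.22) = 2.963127
x2 = 2.220000 − 2.963127·(2.220000 − 2.080000) / (2.963127 − (-2.146263)) = 2.220000 − (0.414838)/(5.109390) = 2.138809

2.1388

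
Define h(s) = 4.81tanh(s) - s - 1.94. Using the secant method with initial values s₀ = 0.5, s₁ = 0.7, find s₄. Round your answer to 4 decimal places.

0.5824

h(0.5) = -0.217216, h(0.7) = 0.267009
s₂ = 0.700000 − 0.267009·(0.700000 − 0.500000) / (0.267009 − (-0.217216)) = 0.700000 − (0.053402)/(0.484225) = 0.589717
h(0.589717) = 0.018102
s₃ = 0.589717 − 0.018102·(0.589717 − 0.700000) / (0.018102 − 0.267009) = 0.589717 − (-0.001996)/(-0.248907) = 0.581697
h(0.581697) = -0.001750
s₄ = 0.581697 − (-0.001750)·(0.581697 − 0.589717) / (-0.001750 − 0.018102) = 0.581697 − (0.000014)/(-0.019851) = 0.582404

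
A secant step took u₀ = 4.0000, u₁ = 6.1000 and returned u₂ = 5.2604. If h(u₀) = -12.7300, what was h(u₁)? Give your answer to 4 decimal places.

8.4799

The secant line through (4.0000, -12.7300) and (6.1000, h(u₁)) crosses zero at u₂ = 5.2604.
So (4.0000, -12.7300), (6.1000, h(u₁)), (5.2604, 0) are collinear:
h(u₁) = -12.7300 · (6.1000 − 5.2604) / (4.0000 − 5.2604) = -12.7300 · (0.839600)/(-1.260400) = 8.479933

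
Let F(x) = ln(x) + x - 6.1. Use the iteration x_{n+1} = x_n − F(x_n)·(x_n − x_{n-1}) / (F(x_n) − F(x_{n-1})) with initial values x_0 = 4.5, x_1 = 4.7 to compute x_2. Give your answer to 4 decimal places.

4.5788

F(4.5) = -0.095923, F(4.7) = 0.147563
x_2 = 4.700000 − 0.147563·(4.700000 − 4.500000) / (0.147563 − (-0.095923)) = 4.700000 − (0.029513)/(0.243485) = 4.578791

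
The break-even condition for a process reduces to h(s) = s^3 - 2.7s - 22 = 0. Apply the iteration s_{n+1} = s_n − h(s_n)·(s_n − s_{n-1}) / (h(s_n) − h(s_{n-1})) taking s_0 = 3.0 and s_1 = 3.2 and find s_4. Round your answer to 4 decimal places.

3.1220

h(3.0) = -3.100000, h(3.2) = 2.128000
s_2 = 3.200000 − 2.128000·(3.200000 − 3.000000) / (2.128000 − (-3.100000)) = 3.200000 − (0.425600)/(5.228000) = 3.118592
h(3.118592) = -0.089965
s_3 = 3.118592 − (-0.089965)·(3.118592 − 3.200000) / (-0.089965 − 2.128000) = 3.118592 − (0.007324)/(-2.217965) = 3.121894
h(3.121894) = -0.002435
s_4 = 3.121894 − (-0.002435)·(3.121894 − 3.118592) / (-0.002435 − (-0.089965)) = 3.121894 − (-0.000008)/(0.087530) = 3.121986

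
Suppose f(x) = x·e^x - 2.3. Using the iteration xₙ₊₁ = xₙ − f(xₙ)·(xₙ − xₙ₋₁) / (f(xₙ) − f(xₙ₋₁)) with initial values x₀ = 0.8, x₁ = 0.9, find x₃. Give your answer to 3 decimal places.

0.918

f(0.8) = -0.51957, f(0.9) = -0.08636
x₂ = 0.90000 − (-0.08636)·(0.90000 − 0.80000) / (-0.08636 − (-0.51957)) = 0.90000 − (-0.00864)/(0.43321) = 0.91993
f(0.91993) = 0.00823
x₃ = 0.91993 − 0.00823·(0.91993 − 0.90000) / (0.00823 − (-0.08636)) = 0.91993 − (0.00016)/(0.09459) = 0.91820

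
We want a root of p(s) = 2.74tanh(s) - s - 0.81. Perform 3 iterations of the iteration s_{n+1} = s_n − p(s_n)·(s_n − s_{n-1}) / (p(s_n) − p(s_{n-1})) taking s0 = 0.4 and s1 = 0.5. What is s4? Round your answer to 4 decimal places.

0.5393

p(0.4) = -0.168940, p(0.5) = -0.043799
s2 = 0.500000 − (-0.043799)·(0.500000 − 0.400000) / (-0.043799 − (-0.168940)) = 0.500000 − (-0.004380)/(0.125141) = 0.535000
p(0.535000) = -0.004609
s3 = 0.535000 − (-0.004609)·(0.535000 − 0.500000) / (-0.004609 − (-0.043799)) = 0.535000 − (-0.000161)/(0.039190) = 0.539116
p(0.539116) = -0.000163
s4 = 0.539116 − (-0.000163)·(0.539116 − 0.535000) / (-0.000163 − (-0.004609)) = 0.539116 − (-0.000001)/(0.004446) = 0.539267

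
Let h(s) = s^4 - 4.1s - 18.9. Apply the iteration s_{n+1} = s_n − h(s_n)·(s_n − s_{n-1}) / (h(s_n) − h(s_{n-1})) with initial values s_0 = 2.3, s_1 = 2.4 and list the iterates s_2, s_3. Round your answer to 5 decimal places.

2.30723, 2.30769

h(2.3) = -0.3459000, h(2.4) = 4.4376000
s_2 = 2.4000000 − 4.4376000·(2.4000000 − 2.3000000) / (4.4376000 − (-0.3459000)) = 2.4000000 − (0.4437600)/(4.7835000) = 2.3072311
h(2.3072311) = -0.0219609
s_3 = 2.3072311 − (-0.0219609)·(2.3072311 − 2.4000000) / (-0.0219609 − 4.4376000) = 2.3072311 − (0.0020373)/(-4.4595609) = 2.3076879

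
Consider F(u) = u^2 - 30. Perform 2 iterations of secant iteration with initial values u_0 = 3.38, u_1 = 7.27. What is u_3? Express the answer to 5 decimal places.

F(3.38) = -18.5756000, F(7.27) = 22.8529000
u_2 = 7.2700000 − 22.8529000·(7.2700000 − 3.3800000) / (22.8529000 − (-18.5756000)) = 7.2700000 − (88.8977810)/(41.4285000) = 5.1241878
F(5.1241878) = -3.7426995
u_3 = 5.1241878 − (-3.7426995)·(5.1241878 − 7.2700000) / (-3.7426995 − 22.8529000) = 5.1241878 − (8.0311302)/(-26.5955995) = 5.4261599

5.42616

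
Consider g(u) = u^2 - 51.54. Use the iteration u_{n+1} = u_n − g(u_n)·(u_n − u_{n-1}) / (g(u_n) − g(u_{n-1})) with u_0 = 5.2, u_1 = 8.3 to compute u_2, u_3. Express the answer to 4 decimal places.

7.0148, 7.1671

g(5.2) = -24.500000, g(8.3) = 17.350000
u_2 = 8.300000 − 17.350000·(8.300000 − 5.200000) / (17.350000 − (-24.500000)) = 8.300000 − (53.785000)/(41.850000) = 7.014815
g(7.014815) = -2.332373
u_3 = 7.014815 − (-2.332373)·(7.014815 − 8.300000) / (-2.332373 − 17.350000) = 7.014815 − (2.997531)/(-19.682373) = 7.167110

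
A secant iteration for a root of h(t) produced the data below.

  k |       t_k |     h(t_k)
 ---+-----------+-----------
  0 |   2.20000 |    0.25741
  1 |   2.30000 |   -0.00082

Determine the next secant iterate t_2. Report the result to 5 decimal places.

t_2 = 2.30000 − (-0.00082)·(2.30000 − 2.20000) / (-0.00082 − 0.25741)
   = 2.30000 − (-0.0000820)/(-0.2582300) = 2.2996825

2.29968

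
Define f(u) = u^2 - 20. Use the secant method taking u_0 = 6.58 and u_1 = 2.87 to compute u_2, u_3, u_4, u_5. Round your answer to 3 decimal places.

f(6.58) = 23.29640, f(2.87) = -11.76310
u_2 = 2.87000 − (-11.76310)·(2.87000 − 6.58000) / (-11.76310 − 23.29640) = 2.87000 − (43.64110)/(-35.05950) = 4.11477
f(4.11477) = -3.06865
u_3 = 4.11477 − (-3.06865)·(4.11477 − 2.87000) / (-3.06865 − (-11.76310)) = 4.11477 − (-3.81977)/(8.69445) = 4.55411
f(4.55411) = 0.73989
u_4 = 4.55411 − 0.73989·(4.55411 − 4.11477) / (0.73989 − (-3.06865)) = 4.55411 − (0.32506)/(3.80853) = 4.46876
f(4.46876) = -0.03021
u_5 = 4.46876 − (-0.03021)·(4.46876 − 4.55411) / (-0.03021 − 0.73989) = 4.46876 − (0.00258)/(-0.77010) = 4.47211

4.115, 4.554, 4.469, 4.472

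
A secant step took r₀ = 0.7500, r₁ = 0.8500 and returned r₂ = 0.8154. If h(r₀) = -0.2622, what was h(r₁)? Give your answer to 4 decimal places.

0.1387

The secant line through (0.7500, -0.2622) and (0.8500, h(r₁)) crosses zero at r₂ = 0.8154.
So (0.7500, -0.2622), (0.8500, h(r₁)), (0.8154, 0) are collinear:
h(r₁) = -0.2622 · (0.8500 − 0.8154) / (0.7500 − 0.8154) = -0.2622 · (0.034600)/(-0.065400) = 0.138717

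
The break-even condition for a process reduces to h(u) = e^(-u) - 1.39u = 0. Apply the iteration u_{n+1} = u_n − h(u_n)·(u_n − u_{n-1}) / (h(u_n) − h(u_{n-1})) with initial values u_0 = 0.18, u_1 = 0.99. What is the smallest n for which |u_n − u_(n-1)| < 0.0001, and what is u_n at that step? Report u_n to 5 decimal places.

n = 5, u_n = 0.45599

h(0.18) = 0.5850702, h(0.99) = -1.0045233
u_2 = 0.9900000 − (-1.0045233)·(0.8100000)/(-1.5895935) = 0.4781309;  |Δ| = 0.5118691
h(0.4781309) = -0.0446608
u_3 = 0.4781309 − (-0.0446608)·(-0.5118691)/(0.9598625) = 0.4543144;  |Δ| = 0.0238164
h(0.4543144) = 0.0033860
u_4 = 0.4543144 − 0.0033860·(-0.0238164)/(0.0480468) = 0.4559929;  |Δ| = 0.0016784
h(0.4559929) = -0.0000117
u_5 = 0.4559929 − (-0.0000117)·(0.0016784)/(-0.0033977) = 0.4559871;  |Δ| = 0.0000058
|u_5 − u_4| = 0.0000058 < 0.0001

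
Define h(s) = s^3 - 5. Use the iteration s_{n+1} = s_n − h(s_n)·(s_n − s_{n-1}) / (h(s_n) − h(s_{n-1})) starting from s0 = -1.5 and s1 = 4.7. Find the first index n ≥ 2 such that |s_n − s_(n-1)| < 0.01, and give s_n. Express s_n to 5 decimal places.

h(-1.5) = -8.3750000, h(4.7) = 98.8230000
s2 = 4.7000000 − 98.8230000·(6.2000000)/(107.1980000) = -1.0156160;  |Δ| = 5.7156160
h(-1.0156160) = -6.0475833
s3 = -1.0156160 − (-6.0475833)·(-5.7156160)/(-104.8705833) = -0.6860129;  |Δ| = 0.3296030
h(-0.6860129) = -5.3228471
s4 = -0.6860129 − (-5.3228471)·(0.3296030)/(0.7247362) = 1.7347668;  |Δ| = 2.4207797
h(1.7347668) = 0.2206343
s5 = 1.7347668 − 0.2206343·(2.4207797)/(5.5434814) = 1.6384181;  |Δ| = 0.0963487
h(1.6384181) = -0.6018078
s6 = 1.6384181 − (-0.6018078)·(-0.0963487)/(-0.8224421) = 1.7089196;  |Δ| = 0.0705015
h(1.7089196) = -0.0092609
s7 = 1.7089196 − (-0.0092609)·(0.0705015)/(0.5925469) = 1.7100214;  |Δ| = 0.0011019
|s7 − s6| = 0.0011019 < 0.01

n = 7, s_n = 1.71002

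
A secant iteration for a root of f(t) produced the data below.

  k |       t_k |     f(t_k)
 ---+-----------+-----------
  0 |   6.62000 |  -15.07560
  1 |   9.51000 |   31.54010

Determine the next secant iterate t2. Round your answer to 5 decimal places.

7.55463

t2 = 9.51000 − 31.54010·(9.51000 − 6.62000) / (31.54010 − (-15.07560))
   = 9.51000 − (91.1508890)/(46.6157000) = 7.5546311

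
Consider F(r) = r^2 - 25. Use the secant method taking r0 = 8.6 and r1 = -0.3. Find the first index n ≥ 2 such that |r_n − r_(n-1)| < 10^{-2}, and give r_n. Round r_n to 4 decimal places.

n = 8, r_n = 5.0000

F(8.6) = 48.960000, F(-0.3) = -24.910000
r2 = -0.300000 − (-24.910000)·(-8.900000)/(-73.870000) = 2.701205;  |Δ| = 3.001205
F(2.701205) = -17.703493
r3 = 2.701205 − (-17.703493)·(3.001205)/(7.206507) = 10.073959;  |Δ| = 7.372754
F(10.073959) = 76.484647
r4 = 10.073959 − 76.484647·(7.372754)/(94.188140) = 4.086979;  |Δ| = 5.986980
F(4.086979) = -8.296602
r5 = 4.086979 − (-8.296602)·(-5.986980)/(-84.781249) = 4.672858;  |Δ| = 0.585879
F(4.672858) = -3.164394
r6 = 4.672858 − (-3.164394)·(0.585879)/(5.132209) = 5.034097;  |Δ| = 0.361239
F(5.034097) = 0.342136
r7 = 5.034097 − 0.342136·(0.361239)/(3.506530) = 4.998851;  |Δ| = 0.035246
F(4.998851) = -0.011490
r8 = 4.998851 − (-0.011490)·(-0.035246)/(-0.353626) = 4.999996;  |Δ| = 0.001145
|r8 − r7| = 0.001145 < 10^{-2}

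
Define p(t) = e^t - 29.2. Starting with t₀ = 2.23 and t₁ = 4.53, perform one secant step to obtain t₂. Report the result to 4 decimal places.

p(2.23) = -19.900134, p(4.53) = 63.558561
t₂ = 4.530000 − 63.558561·(4.530000 − 2.230000) / (63.558561 − (-19.900134)) = 4.530000 − (146.184690)/(83.458695) = 2.778419

2.7784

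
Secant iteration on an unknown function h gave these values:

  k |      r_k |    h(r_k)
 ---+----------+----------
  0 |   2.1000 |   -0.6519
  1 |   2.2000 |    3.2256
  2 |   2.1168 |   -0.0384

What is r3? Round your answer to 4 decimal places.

2.1178

r3 = 2.1168 − (-0.0384)·(2.1168 − 2.2000) / (-0.0384 − 3.2256)
   = 2.1168 − (0.003195)/(-3.264000) = 2.117779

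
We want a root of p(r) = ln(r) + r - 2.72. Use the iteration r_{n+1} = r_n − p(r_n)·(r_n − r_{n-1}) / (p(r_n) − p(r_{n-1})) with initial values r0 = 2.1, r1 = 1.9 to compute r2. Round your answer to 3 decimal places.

2.019

p(2.1) = 0.12194, p(1.9) = -0.17815
r2 = 1.90000 − (-0.17815)·(1.90000 − 2.10000) / (-0.17815 − 0.12194) = 1.90000 − (0.03563)/(-0.30008) = 2.01873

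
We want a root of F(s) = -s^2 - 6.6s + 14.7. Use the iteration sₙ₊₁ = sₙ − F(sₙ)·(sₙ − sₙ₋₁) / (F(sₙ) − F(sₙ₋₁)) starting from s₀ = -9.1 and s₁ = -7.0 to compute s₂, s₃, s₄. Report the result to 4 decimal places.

-8.2526, -8.3753, -8.3585

F(-9.1) = -8.050000, F(-7.0) = 11.900000
s₂ = -7.000000 − 11.900000·(-7.000000 − (-9.100000)) / (11.900000 − (-8.050000)) = -7.000000 − (24.990000)/(19.950000) = -8.252632
F(-8.252632) = 1.061440
s₃ = -8.252632 − 1.061440·(-8.252632 − (-7.000000)) / (1.061440 − 11.900000) = -8.252632 − (-1.329594)/(-10.838560) = -8.375304
F(-8.375304) = -0.168712
s₄ = -8.375304 − (-0.168712)·(-8.375304 − (-8.252632)) / (-0.168712 − 1.061440) = -8.375304 − (0.020696)/(-1.230153) = -8.358480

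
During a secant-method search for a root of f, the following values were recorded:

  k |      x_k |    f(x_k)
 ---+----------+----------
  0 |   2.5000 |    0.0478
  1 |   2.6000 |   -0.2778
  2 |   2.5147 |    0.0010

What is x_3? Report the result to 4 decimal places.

x_3 = 2.5147 − 0.0010·(2.5147 − 2.6000) / (0.0010 − (-0.2778))
   = 2.5147 − (-0.000085)/(0.278800) = 2.515006

2.5150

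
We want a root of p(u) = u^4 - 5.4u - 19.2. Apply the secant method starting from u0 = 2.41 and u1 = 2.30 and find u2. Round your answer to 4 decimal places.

2.3776

p(2.41) = 1.520026, p(2.30) = -3.635900
u2 = 2.300000 − (-3.635900)·(2.300000 − 2.410000) / (-3.635900 − 1.520026) = 2.300000 − (0.399949)/(-5.155926) = 2.377571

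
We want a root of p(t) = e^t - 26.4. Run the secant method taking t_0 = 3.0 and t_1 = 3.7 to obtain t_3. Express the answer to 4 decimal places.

3.2621

p(3.0) = -6.314463, p(3.7) = 14.047304
t_2 = 3.700000 − 14.047304·(3.700000 − 3.000000) / (14.047304 − (-6.314463)) = 3.700000 − (9.833113)/(20.361767) = 3.217080
p(3.217080) = -1.444866
t_3 = 3.217080 − (-1.444866)·(3.217080 − 3.700000) / (-1.444866 − 14.047304) = 3.217080 − (0.697755)/(-15.492170) = 3.262119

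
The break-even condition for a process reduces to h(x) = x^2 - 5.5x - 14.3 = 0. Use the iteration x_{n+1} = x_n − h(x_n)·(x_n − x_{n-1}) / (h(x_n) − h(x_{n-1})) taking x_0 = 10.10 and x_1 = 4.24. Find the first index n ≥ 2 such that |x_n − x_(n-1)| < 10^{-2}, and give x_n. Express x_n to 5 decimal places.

n = 6, x_n = 7.42576

h(10.10) = 32.1600000, h(4.24) = -19.6424000
x_2 = 4.2400000 − (-19.6424000)·(-5.8600000)/(-51.8024000) = 6.4619910;  |Δ| = 2.2219910
h(6.4619910) = -8.0836232
x_3 = 6.4619910 − (-8.0836232)·(2.2219910)/(11.5587768) = 8.0159389;  |Δ| = 1.5539480
h(8.0159389) = 5.8676125
x_4 = 8.0159389 − 5.8676125·(1.5539480)/(13.9512357) = 7.3623793;  |Δ| = 0.6535596
h(7.3623793) = -0.5884575
x_5 = 7.3623793 − (-0.5884575)·(-0.6535596)/(-6.4560700) = 7.4219499;  |Δ| = 0.0595706
h(7.4219499) = -0.0353843
x_6 = 7.4219499 − (-0.0353843)·(0.0595706)/(0.5530732) = 7.4257611;  |Δ| = 0.0038112
|x_6 − x_5| = 0.0038112 < 10^{-2}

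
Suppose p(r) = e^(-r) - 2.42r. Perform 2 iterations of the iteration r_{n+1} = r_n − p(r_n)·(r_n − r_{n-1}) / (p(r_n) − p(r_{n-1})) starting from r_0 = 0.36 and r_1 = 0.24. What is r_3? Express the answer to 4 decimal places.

0.3047

p(0.36) = -0.173524, p(0.24) = 0.205828
r_2 = 0.240000 − 0.205828·(0.240000 − 0.360000) / (0.205828 − (-0.173524)) = 0.240000 − (-0.024699)/(0.379352) = 0.305109
p(0.305109) = -0.001322
r_3 = 0.305109 − (-0.001322)·(0.305109 − 0.240000) / (-0.001322 − 0.205828) = 0.305109 − (-0.000086)/(-0.207150) = 0.304694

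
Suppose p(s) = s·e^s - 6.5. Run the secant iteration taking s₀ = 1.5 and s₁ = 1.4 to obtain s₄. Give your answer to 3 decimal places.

p(1.5) = 0.22253, p(1.4) = -0.82272
s₂ = 1.40000 − (-0.82272)·(1.40000 − 1.50000) / (-0.82272 − 0.22253) = 1.40000 − (0.08227)/(-1.04525) = 1.47871
p(1.47871) = -0.01248
s₃ = 1.47871 − (-0.01248)·(1.47871 − 1.40000) / (-0.01248 − (-0.82272)) = 1.47871 − (-0.00098)/(0.81024) = 1.47992
p(1.47992) = 0.00072
s₄ = 1.47992 − 0.00072·(1.47992 − 1.47871) / (0.00072 − (-0.01248)) = 1.47992 − (0.00000)/(0.01320) = 1.47986

1.480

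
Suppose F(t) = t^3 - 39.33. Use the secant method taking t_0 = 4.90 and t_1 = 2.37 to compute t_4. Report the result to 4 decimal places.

F(4.90) = 78.319000, F(2.37) = -26.017947
t_2 = 2.370000 − (-26.017947)·(2.370000 − 4.900000) / (-26.017947 − 78.319000) = 2.370000 − (65.825406)/(-104.336947) = 3.000893
F(3.000893) = -12.305893
t_3 = 3.000893 − (-12.305893)·(3.000893 − 2.370000) / (-12.305893 − (-26.017947)) = 3.000893 − (-7.763697)/(13.712054) = 3.567088
F(3.567088) = 6.058029
t_4 = 3.567088 − 6.058029·(3.567088 − 3.000893) / (6.058029 − (-12.305893)) = 3.567088 − (3.430026)/(18.363922) = 3.380307

3.3803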